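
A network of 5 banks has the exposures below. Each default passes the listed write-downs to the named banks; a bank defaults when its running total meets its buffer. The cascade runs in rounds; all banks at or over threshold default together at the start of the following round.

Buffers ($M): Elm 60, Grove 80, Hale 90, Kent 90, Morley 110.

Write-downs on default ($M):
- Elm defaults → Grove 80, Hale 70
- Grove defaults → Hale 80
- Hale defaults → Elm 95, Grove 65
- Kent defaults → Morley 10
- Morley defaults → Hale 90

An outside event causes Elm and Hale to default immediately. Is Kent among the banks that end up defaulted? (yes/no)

Round 1 — Elm, Hale default (initial).
  Grove: +80+65 → 145 ≥ 80
Round 2 — Grove defaults.
No further defaults.

no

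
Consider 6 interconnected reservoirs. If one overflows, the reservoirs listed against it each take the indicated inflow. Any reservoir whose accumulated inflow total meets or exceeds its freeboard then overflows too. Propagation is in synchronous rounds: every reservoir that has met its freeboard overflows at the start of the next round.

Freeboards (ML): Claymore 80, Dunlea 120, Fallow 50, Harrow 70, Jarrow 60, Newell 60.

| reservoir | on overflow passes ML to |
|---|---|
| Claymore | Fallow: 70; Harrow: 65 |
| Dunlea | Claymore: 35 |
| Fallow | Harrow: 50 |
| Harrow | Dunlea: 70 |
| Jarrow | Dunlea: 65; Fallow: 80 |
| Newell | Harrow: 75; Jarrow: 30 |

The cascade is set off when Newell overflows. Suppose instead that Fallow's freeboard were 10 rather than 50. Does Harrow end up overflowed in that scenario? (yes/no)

With Fallow's freeboard at 10:
Round 1 — Newell overflows (initial).
  Harrow: +75 → 75 ≥ 70
  Jarrow: +30 → 30 < 60
Round 2 — Harrow overflows.
  Dunlea: +70 → 70 < 120
No further overflows.

yes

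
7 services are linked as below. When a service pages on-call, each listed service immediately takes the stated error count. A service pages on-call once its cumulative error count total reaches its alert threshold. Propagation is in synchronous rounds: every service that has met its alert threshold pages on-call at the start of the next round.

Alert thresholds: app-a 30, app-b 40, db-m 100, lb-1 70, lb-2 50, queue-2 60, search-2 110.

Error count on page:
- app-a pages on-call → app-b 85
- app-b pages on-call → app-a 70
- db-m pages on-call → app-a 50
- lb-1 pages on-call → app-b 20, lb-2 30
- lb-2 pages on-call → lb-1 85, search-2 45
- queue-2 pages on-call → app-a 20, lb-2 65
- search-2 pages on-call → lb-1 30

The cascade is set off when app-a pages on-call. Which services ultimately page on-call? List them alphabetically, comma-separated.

Round 1 — app-a pages on-call (initial).
  app-b: +85 → 85 ≥ 40
Round 2 — app-b pages on-call.
No further pages.

app-a, app-b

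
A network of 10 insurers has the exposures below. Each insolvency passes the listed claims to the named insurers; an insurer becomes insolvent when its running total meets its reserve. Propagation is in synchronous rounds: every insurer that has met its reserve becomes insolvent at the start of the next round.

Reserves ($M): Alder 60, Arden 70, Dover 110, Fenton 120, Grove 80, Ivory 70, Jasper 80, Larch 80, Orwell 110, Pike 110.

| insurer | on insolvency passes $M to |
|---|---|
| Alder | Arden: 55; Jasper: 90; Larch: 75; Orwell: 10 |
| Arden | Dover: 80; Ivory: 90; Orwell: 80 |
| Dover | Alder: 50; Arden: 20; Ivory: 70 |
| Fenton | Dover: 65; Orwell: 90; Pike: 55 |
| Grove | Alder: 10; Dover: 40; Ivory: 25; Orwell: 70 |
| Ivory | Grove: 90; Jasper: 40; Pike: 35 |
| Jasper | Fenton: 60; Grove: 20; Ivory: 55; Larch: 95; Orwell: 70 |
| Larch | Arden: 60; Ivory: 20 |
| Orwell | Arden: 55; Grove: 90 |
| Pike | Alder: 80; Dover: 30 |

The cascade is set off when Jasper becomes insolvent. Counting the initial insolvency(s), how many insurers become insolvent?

8

Round 1 — Jasper becomes insolvent (initial).
  Fenton: +60 → 60 < 120
  Grove: +20 → 20 < 80
  Ivory: +55 → 55 < 70
  Larch: +95 → 95 ≥ 80
  Orwell: +70 → 70 < 110
Round 2 — Larch becomes insolvent.
  Arden: +60 → 60 < 70
  Ivory: +20 → 75 ≥ 70
Round 3 — Ivory becomes insolvent.
  Grove: +90 → 110 ≥ 80
  Pike: +35 → 35 < 110
Round 4 — Grove becomes insolvent.
  Alder: +10 → 10 < 60
  Dover: +40 → 40 < 110
  Orwell: +70 → 140 ≥ 110
Round 5 — Orwell becomes insolvent.
  Arden: +55 → 115 ≥ 70
Round 6 — Arden becomes insolvent.
  Dover: +80 → 120 ≥ 110
Round 7 — Dover becomes insolvent.
  Alder: +50 → 60 ≥ 60
Round 8 — Alder becomes insolvent.
No further insolvencies.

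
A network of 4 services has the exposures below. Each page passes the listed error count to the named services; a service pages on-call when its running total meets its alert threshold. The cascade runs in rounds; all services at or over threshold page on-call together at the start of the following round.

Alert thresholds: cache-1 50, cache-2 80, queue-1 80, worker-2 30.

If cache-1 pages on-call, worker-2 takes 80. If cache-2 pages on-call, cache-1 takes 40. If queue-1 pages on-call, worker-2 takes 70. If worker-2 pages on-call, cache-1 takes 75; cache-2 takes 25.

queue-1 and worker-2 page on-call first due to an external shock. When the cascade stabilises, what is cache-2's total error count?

Round 1 — queue-1, worker-2 page on-call (initial).
  cache-1: +75 → 75 ≥ 50
  cache-2: +25 → 25 < 80
Round 2 — cache-1 pages on-call.
No further pages.

25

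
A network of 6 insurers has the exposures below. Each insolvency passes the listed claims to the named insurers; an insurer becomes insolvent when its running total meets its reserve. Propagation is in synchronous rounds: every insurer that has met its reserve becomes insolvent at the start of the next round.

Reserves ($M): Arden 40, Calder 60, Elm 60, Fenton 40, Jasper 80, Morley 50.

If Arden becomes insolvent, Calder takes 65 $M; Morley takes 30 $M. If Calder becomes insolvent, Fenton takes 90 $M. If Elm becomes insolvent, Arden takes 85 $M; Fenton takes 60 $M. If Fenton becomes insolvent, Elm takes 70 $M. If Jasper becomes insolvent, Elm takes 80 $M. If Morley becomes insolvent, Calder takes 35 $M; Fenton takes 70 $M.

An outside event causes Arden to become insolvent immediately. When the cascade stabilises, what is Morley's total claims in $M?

30

Round 1 — Arden becomes insolvent (initial).
  Calder: +65 → 65 ≥ 60
  Morley: +30 → 30 < 50
Round 2 — Calder becomes insolvent.
  Fenton: +90 → 90 ≥ 40
Round 3 — Fenton becomes insolvent.
  Elm: +70 → 70 ≥ 60
Round 4 — Elm becomes insolvent.
No further insolvencies.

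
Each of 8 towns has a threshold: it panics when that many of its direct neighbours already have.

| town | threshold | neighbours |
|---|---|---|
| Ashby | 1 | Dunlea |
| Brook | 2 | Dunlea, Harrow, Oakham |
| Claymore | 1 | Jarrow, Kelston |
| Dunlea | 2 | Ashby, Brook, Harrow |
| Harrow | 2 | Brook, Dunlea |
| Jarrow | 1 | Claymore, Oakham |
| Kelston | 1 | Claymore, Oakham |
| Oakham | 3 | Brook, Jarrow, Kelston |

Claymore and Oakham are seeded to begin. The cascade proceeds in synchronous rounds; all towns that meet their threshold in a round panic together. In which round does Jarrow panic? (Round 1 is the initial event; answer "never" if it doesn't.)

2

Round 1 — Claymore, Oakham panic (initial).
Round 2 — checking thresholds:
  Brook: 1 of 3 neighbours < 2, not yet.
  Jarrow: 2 of 2 neighbours ≥ 1, panics.
  Kelston: 2 of 2 neighbours ≥ 1, panics.
Round 3 — no new panics; cascade stops.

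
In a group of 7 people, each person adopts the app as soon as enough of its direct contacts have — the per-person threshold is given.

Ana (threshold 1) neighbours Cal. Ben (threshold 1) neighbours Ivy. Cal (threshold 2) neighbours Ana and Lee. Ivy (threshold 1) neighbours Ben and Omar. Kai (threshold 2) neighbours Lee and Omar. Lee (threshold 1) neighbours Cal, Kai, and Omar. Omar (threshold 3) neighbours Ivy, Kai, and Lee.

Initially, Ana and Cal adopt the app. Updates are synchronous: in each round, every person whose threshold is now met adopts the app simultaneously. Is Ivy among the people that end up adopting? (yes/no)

Round 1 — Ana, Cal adopt the app (initial).
Round 2 — checking thresholds:
  Lee: 1 of 3 neighbours ≥ 1, adopts the app.
Round 3 — no new adoptions; cascade stops.

no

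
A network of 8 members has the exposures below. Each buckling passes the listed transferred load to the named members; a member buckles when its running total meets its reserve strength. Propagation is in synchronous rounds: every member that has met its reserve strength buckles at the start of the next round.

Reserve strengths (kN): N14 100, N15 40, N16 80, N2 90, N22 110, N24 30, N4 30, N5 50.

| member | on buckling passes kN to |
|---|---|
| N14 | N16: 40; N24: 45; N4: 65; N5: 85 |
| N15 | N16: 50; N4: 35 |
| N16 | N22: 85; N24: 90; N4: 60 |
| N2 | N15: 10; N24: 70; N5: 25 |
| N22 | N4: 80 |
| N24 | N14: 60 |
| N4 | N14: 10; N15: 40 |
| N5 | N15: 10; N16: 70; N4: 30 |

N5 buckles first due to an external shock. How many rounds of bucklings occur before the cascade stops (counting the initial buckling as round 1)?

Round 1 — N5 buckles (initial).
  N15: +10 → 10 < 40
  N16: +70 → 70 < 80
  N4: +30 → 30 ≥ 30
Round 2 — N4 buckles.
  N14: +10 → 10 < 100
  N15: +40 → 50 ≥ 40
Round 3 — N15 buckles.
  N16: +50 → 120 ≥ 80
Round 4 — N16 buckles.
  N22: +85 → 85 < 110
  N24: +90 → 90 ≥ 30
Round 5 — N24 buckles.
  N14: +60 → 70 < 100
No further bucklings.

5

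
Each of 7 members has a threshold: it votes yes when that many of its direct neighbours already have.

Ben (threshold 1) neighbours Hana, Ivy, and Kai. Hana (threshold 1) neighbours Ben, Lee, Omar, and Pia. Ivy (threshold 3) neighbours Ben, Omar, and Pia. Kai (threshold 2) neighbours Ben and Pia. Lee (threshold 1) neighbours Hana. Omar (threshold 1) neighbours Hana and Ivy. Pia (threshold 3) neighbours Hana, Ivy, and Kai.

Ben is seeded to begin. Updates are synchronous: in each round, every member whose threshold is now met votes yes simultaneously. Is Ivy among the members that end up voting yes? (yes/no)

Round 1 — Ben votes yes (initial).
Round 2 — checking thresholds:
  Hana: 1 of 4 neighbours ≥ 1, votes yes.
  Ivy: 1 of 3 neighbours < 3, holds.
  Kai: 1 of 2 neighbours < 2, holds.
Round 3 — checking thresholds:
  Ivy: 1 of 3 neighbours < 3, holds.
  Kai: 1 of 2 neighbours < 2, holds.
  Lee: 1 of 1 neighbours ≥ 1, votes yes.
  Omar: 1 of 2 neighbours ≥ 1, votes yes.
  Pia: 1 of 3 neighbours < 3, holds.
Round 4 — no new yes votes; cascade stops.

no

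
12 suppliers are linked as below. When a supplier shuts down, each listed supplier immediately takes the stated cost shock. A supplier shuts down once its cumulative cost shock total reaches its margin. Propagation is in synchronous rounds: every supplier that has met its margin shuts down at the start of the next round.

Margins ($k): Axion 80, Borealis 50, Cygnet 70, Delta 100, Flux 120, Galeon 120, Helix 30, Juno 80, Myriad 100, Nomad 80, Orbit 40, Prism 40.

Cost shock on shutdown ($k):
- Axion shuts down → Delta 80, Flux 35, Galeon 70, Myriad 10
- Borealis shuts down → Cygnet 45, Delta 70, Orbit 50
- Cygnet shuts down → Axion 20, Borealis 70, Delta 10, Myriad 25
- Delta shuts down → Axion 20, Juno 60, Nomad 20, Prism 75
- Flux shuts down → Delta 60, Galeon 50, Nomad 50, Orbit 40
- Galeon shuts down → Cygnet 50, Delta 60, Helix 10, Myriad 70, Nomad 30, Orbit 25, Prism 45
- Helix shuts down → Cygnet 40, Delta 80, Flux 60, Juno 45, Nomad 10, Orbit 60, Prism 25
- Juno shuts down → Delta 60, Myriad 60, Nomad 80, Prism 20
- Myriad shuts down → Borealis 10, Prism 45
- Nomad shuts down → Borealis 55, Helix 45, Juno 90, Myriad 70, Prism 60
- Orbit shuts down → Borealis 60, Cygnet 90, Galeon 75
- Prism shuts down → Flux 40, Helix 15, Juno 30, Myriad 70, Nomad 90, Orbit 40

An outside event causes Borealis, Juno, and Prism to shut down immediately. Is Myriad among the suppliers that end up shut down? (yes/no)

Round 1 — Borealis, Juno, Prism shut down (initial).
  Cygnet: +45 → 45 < 70
  Delta: +70+60 → 130 ≥ 100
  Flux: +40 → 40 < 120
  Helix: +15 → 15 < 30
  Myriad: +60+70 → 130 ≥ 100
  Nomad: +80+90 → 170 ≥ 80
  Orbit: +50+40 → 90 ≥ 40
Round 2 — Delta, Myriad, Nomad, Orbit shut down.
  Axion: +20 → 20 < 80
  Cygnet: +90 → 135 ≥ 70
  Galeon: +75 → 75 < 120
  Helix: +45 → 60 ≥ 30
Round 3 — Cygnet, Helix shut down.
  Axion: +20 → 40 < 80
  Flux: +60 → 100 < 120
No further shutdowns.

yes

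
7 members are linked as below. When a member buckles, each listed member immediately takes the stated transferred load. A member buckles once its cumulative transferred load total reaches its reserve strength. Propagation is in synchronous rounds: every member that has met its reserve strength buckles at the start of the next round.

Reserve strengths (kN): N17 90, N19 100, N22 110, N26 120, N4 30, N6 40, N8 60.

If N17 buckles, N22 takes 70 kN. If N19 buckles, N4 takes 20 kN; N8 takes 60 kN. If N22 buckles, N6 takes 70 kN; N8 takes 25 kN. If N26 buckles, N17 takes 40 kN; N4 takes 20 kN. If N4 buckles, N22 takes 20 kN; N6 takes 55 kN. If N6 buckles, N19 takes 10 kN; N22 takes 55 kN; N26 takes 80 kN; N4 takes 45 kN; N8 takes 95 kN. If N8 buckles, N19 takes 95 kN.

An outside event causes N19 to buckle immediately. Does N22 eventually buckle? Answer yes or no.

Round 1 — N19 buckles (initial).
  N4: +20 → 20 < 30
  N8: +60 → 60 ≥ 60
Round 2 — N8 buckles.
No further bucklings.

no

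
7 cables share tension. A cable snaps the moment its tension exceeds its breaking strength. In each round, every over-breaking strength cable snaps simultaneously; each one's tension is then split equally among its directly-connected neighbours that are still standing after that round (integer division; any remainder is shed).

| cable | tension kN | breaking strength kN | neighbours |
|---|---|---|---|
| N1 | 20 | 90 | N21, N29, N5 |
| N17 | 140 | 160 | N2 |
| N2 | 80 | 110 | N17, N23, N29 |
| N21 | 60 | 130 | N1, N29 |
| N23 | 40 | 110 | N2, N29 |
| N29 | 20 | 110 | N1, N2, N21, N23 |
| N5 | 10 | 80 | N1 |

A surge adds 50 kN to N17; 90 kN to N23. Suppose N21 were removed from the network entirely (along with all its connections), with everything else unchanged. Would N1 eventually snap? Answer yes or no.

yes

With N21 removed:
Round 1 — N17 at 190 > 160; N23 at 130 > 110. N17, N23 snap.
  N17 sheds 190 kN to N2: 190 each.
    N2: 80+190 = 270 > 110
  N23 sheds 130 kN to N2, N29: 65 each.
    N2: 270+65 = 335 > 110
    N29: 20+65 = 85 ≤ 110
Round 2 — N2 snaps.
  N2 sheds 335 kN to N29: 335 each.
    N29: 85+335 = 420 > 110
Round 3 — N29 snaps.
  N29 sheds 420 kN to N1: 420 each.
    N1: 20+420 = 440 > 90
Round 4 — N1 snaps.
  N1 sheds 440 kN to N5: 440 each.
    N5: 10+440 = 450 > 80
Round 5 — N5 snaps.
  N5 sheds 450 kN: no online neighbours, lost.
No further breaks.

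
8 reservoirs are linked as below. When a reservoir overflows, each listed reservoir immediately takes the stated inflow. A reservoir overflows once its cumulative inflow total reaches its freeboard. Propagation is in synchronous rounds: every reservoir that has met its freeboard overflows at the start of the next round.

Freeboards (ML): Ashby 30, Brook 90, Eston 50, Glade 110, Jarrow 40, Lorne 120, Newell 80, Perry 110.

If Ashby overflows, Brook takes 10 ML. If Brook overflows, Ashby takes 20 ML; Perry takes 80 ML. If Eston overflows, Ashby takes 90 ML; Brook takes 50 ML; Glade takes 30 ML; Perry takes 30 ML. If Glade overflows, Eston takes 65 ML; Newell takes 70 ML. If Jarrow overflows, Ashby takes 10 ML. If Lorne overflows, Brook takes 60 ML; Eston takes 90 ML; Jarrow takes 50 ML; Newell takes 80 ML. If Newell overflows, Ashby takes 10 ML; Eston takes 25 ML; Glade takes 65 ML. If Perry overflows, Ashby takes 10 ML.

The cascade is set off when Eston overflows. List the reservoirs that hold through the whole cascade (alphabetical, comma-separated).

Brook, Glade, Jarrow, Lorne, Newell, Perry

Round 1 — Eston overflows (initial).
  Ashby: +90 → 90 ≥ 30
  Brook: +50 → 50 < 90
  Glade: +30 → 30 < 110
  Perry: +30 → 30 < 110
Round 2 — Ashby overflows.
  Brook: +10 → 60 < 90
No further overflows.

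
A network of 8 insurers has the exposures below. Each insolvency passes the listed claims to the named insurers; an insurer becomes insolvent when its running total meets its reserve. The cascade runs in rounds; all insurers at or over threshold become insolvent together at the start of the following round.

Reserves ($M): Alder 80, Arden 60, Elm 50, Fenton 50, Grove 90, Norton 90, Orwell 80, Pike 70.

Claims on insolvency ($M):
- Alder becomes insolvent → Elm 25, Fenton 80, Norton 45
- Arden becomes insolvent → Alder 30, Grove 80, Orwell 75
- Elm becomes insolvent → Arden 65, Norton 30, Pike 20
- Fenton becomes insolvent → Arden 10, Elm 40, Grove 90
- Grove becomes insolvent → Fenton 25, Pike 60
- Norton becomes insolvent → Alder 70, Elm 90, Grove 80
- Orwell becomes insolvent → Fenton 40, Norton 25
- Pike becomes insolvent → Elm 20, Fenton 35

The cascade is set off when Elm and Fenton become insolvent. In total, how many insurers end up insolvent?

5

Round 1 — Elm, Fenton become insolvent (initial).
  Arden: +65+10 → 75 ≥ 60
  Grove: +90 → 90 ≥ 90
  Norton: +30 → 30 < 90
  Pike: +20 → 20 < 70
Round 2 — Arden, Grove become insolvent.
  Alder: +30 → 30 < 80
  Orwell: +75 → 75 < 80
  Pike: +60 → 80 ≥ 70
Round 3 — Pike becomes insolvent.
No further insolvencies.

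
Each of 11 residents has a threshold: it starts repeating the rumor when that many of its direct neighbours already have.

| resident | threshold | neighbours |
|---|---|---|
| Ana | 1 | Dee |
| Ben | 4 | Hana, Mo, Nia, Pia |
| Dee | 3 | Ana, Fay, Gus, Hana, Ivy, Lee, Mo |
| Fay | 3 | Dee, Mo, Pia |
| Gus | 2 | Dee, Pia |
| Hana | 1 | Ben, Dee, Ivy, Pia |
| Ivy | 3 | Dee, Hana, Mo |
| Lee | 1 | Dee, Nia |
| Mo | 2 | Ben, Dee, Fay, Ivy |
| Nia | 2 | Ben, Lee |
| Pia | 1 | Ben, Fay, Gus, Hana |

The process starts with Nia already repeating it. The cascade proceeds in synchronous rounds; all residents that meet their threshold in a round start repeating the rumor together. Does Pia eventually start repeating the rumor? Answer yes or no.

no

Round 1 — Nia starts repeating the rumor (initial).
Round 2 — checking thresholds:
  Ben: 1 of 4 neighbours < 4, below threshold.
  Lee: 1 of 2 neighbours ≥ 1, starts repeating the rumor.
Round 3 — no new spreads; cascade stops.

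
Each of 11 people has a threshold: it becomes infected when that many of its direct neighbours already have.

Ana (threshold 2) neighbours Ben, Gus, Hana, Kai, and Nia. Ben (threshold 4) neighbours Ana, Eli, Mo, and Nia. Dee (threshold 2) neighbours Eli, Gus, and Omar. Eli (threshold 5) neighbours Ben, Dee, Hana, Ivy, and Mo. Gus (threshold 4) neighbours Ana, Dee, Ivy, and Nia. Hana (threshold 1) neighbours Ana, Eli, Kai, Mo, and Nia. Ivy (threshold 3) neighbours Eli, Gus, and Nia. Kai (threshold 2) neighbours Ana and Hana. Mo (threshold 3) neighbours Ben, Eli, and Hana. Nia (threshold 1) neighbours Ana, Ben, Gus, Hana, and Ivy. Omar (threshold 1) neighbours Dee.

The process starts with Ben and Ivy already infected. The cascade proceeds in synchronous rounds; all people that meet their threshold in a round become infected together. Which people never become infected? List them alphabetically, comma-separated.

Dee, Eli, Gus, Mo, Omar

Round 1 — Ben, Ivy become infected (initial).
Round 2 — checking thresholds:
  Ana: 1 of 5 neighbours < 2, holds.
  Eli: 2 of 5 neighbours < 5, holds.
  Gus: 1 of 4 neighbours < 4, holds.
  Mo: 1 of 3 neighbours < 3, holds.
  Nia: 2 of 5 neighbours ≥ 1, becomes infected.
Round 3 — checking thresholds:
  Ana: 2 of 5 neighbours ≥ 2, becomes infected.
  Eli: 2 of 5 neighbours < 5, holds.
  Gus: 2 of 4 neighbours < 4, holds.
  Hana: 1 of 5 neighbours ≥ 1, becomes infected.
  Mo: 1 of 3 neighbours < 3, holds.
Round 4 — checking thresholds:
  Eli: 3 of 5 neighbours < 5, holds.
  Gus: 3 of 4 neighbours < 4, holds.
  Kai: 2 of 2 neighbours ≥ 2, becomes infected.
  Mo: 2 of 3 neighbours < 3, holds.
Round 5 — no new infections; cascade stops.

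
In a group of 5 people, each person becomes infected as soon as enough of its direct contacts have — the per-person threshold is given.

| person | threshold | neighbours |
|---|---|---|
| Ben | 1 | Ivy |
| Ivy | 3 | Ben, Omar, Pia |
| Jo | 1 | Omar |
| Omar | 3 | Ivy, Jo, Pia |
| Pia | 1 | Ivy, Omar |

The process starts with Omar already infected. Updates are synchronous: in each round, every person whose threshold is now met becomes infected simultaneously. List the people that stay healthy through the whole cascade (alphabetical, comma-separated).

Round 1 — Omar becomes infected (initial).
Round 2 — checking thresholds:
  Ivy: 1 of 3 neighbours < 3, holds.
  Jo: 1 of 1 neighbours ≥ 1, becomes infected.
  Pia: 1 of 2 neighbours ≥ 1, becomes infected.
Round 3 — no new infections; cascade stops.

Ben, Ivy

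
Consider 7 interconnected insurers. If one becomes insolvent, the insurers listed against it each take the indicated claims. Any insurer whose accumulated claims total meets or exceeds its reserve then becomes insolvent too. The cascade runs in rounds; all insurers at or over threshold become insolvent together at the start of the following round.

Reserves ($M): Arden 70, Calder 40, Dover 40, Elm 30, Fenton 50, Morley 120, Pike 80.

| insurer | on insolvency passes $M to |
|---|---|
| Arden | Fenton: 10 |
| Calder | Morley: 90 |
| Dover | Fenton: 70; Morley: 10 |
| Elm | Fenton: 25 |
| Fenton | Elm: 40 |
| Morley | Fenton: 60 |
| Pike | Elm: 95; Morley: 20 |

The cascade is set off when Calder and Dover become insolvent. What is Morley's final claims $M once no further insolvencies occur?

Round 1 — Calder, Dover become insolvent (initial).
  Fenton: +70 → 70 ≥ 50
  Morley: +90+10 → 100 < 120
Round 2 — Fenton becomes insolvent.
  Elm: +40 → 40 ≥ 30
Round 3 — Elm becomes insolvent.
No further insolvencies.

100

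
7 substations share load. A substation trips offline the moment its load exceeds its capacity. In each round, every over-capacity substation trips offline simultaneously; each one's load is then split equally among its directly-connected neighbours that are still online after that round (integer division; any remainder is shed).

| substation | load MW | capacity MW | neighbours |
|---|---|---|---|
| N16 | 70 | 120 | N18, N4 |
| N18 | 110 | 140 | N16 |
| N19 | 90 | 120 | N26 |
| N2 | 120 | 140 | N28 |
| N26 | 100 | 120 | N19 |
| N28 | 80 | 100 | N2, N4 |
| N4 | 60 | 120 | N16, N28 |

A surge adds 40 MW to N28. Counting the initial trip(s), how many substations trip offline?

2

Round 1 — N28 at 120 > 100. N28 trips offline.
  N28 sheds 120 MW to N2, N4: 60 each.
    N2: 120+60 = 180 > 140
    N4: 60+60 = 120 ≤ 120
Round 2 — N2 trips offline.
  N2 sheds 180 MW: no online neighbours, lost.
No further trips.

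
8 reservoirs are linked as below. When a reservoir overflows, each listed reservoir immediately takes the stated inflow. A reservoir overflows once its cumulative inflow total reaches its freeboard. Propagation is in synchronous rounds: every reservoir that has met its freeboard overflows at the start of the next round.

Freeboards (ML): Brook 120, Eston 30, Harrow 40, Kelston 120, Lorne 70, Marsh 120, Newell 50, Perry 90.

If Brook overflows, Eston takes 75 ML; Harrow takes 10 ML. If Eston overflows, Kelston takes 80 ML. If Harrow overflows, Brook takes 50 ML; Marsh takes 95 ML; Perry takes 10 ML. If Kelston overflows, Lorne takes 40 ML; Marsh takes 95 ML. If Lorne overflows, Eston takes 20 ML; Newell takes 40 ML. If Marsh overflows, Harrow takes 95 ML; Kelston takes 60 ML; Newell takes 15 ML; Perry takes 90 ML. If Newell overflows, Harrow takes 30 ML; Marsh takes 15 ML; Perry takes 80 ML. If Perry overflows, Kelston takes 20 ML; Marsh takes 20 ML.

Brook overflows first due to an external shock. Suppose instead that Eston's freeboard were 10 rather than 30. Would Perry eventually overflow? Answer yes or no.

no

With Eston's freeboard at 10:
Round 1 — Brook overflows (initial).
  Eston: +75 → 75 ≥ 10
  Harrow: +10 → 10 < 40
Round 2 — Eston overflows.
  Kelston: +80 → 80 < 120
No further overflows.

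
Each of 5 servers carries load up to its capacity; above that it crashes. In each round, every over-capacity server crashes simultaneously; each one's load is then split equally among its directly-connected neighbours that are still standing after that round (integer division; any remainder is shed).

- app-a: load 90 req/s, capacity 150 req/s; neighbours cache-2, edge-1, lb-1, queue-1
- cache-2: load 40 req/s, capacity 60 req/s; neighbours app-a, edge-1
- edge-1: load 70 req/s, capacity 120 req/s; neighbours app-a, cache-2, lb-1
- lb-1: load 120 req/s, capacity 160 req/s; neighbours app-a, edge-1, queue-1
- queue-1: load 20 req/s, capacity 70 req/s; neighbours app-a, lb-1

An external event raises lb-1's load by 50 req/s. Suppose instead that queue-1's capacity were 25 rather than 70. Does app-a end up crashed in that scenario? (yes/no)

With queue-1's capacity at 25:
Round 1 — lb-1 at 170 > 160. lb-1 crashes.
  lb-1 sheds 170 req/s to app-a, edge-1, queue-1: 56 each (2 lost).
    app-a: 90+56 = 146 ≤ 150
    edge-1: 70+56 = 126 > 120
    queue-1: 20+56 = 76 > 25
Round 2 — edge-1, queue-1 crash.
  edge-1 sheds 126 req/s to app-a, cache-2: 63 each.
    app-a: 146+63 = 209 > 150
    cache-2: 40+63 = 103 > 60
  queue-1 sheds 76 req/s to app-a: 76 each.
    app-a: 209+76 = 285 > 150
Round 3 — app-a, cache-2 crash.
  app-a sheds 285 req/s: no online neighbours, lost.
  cache-2 sheds 103 req/s: no online neighbours, lost.
No further crashes.

yes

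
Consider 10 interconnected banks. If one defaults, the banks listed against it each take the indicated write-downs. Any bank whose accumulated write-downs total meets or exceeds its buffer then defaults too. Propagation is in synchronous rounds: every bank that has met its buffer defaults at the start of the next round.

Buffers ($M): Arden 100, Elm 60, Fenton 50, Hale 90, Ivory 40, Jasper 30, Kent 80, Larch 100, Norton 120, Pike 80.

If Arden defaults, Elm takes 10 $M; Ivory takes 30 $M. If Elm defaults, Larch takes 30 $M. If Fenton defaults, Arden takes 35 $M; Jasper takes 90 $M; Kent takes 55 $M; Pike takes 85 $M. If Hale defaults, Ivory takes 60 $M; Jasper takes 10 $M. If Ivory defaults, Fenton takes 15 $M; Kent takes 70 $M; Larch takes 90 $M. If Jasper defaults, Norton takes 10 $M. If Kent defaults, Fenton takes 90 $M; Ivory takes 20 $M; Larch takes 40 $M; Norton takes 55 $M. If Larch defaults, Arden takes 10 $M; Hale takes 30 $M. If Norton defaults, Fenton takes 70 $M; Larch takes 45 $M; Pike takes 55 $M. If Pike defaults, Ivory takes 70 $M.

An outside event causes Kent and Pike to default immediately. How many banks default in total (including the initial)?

6

Round 1 — Kent, Pike default (initial).
  Fenton: +90 → 90 ≥ 50
  Ivory: +20+70 → 90 ≥ 40
  Larch: +40 → 40 < 100
  Norton: +55 → 55 < 120
Round 2 — Fenton, Ivory default.
  Arden: +35 → 35 < 100
  Jasper: +90 → 90 ≥ 30
  Larch: +90 → 130 ≥ 100
Round 3 — Jasper, Larch default.
  Arden: +10 → 45 < 100
  Hale: +30 → 30 < 90
  Norton: +10 → 65 < 120
No further defaults.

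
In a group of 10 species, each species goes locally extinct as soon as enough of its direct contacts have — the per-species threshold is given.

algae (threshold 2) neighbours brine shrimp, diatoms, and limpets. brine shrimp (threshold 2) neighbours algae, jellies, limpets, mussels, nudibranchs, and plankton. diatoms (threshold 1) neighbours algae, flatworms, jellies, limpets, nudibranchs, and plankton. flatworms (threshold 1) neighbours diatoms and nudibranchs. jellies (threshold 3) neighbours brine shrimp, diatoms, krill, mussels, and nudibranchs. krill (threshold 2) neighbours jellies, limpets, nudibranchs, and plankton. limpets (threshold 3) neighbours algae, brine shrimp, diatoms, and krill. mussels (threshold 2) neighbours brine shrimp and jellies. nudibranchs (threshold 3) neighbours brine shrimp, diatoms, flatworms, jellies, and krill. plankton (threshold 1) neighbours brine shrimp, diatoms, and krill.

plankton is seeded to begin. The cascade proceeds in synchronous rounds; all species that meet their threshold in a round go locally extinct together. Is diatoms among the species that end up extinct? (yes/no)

Round 1 — plankton goes locally extinct (initial).
Round 2 — checking thresholds:
  brine shrimp: 1 of 6 neighbours < 2, not yet.
  diatoms: 1 of 6 neighbours ≥ 1, goes locally extinct.
  krill: 1 of 4 neighbours < 2, not yet.
Round 3 — checking thresholds:
  algae: 1 of 3 neighbours < 2, not yet.
  brine shrimp: 1 of 6 neighbours < 2, not yet.
  flatworms: 1 of 2 neighbours ≥ 1, goes locally extinct.
  jellies: 1 of 5 neighbours < 3, not yet.
  krill: 1 of 4 neighbours < 2, not yet.
  limpets: 1 of 4 neighbours < 3, not yet.
  nudibranchs: 1 of 5 neighbours < 3, not yet.
Round 4 — no new extinctions; cascade stops.

yes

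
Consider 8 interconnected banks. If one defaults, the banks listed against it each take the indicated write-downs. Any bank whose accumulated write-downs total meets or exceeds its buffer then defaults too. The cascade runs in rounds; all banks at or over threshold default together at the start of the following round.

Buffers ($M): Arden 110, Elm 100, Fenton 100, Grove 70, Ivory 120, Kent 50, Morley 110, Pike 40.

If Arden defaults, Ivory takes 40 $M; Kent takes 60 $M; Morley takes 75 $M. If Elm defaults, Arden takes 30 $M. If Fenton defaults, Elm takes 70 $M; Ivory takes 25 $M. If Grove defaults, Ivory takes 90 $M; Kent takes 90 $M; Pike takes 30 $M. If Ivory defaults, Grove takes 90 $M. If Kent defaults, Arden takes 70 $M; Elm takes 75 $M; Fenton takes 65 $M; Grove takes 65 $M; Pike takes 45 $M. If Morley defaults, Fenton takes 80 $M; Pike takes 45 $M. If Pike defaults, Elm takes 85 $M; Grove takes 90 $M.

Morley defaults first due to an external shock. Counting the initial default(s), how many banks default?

6

Round 1 — Morley defaults (initial).
  Fenton: +80 → 80 < 100
  Pike: +45 → 45 ≥ 40
Round 2 — Pike defaults.
  Elm: +85 → 85 < 100
  Grove: +90 → 90 ≥ 70
Round 3 — Grove defaults.
  Ivory: +90 → 90 < 120
  Kent: +90 → 90 ≥ 50
Round 4 — Kent defaults.
  Arden: +70 → 70 < 110
  Elm: +75 → 160 ≥ 100
  Fenton: +65 → 145 ≥ 100
Round 5 — Elm, Fenton default.
  Arden: +30 → 100 < 110
  Ivory: +25 → 115 < 120
No further defaults.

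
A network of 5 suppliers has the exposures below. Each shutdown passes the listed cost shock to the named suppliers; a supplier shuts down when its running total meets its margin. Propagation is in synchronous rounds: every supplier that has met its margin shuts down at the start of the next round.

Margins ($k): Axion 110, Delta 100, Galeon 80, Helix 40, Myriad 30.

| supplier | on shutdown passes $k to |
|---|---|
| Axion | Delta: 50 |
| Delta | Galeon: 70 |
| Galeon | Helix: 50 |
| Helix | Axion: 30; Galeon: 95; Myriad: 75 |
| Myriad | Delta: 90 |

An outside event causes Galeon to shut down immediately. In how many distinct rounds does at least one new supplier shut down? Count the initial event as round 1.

3

Round 1 — Galeon shuts down (initial).
  Helix: +50 → 50 ≥ 40
Round 2 — Helix shuts down.
  Axion: +30 → 30 < 110
  Myriad: +75 → 75 ≥ 30
Round 3 — Myriad shuts down.
  Delta: +90 → 90 < 100
No further shutdowns.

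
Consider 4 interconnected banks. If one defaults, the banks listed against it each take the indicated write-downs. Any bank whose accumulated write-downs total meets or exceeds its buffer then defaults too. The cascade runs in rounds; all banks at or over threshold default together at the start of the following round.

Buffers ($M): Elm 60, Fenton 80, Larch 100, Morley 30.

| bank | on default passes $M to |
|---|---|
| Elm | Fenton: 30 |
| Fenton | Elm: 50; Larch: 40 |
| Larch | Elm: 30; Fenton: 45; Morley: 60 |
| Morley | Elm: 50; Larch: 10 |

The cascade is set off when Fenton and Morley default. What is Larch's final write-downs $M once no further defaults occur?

50

Round 1 — Fenton, Morley default (initial).
  Elm: +50+50 → 100 ≥ 60
  Larch: +40+10 → 50 < 100
Round 2 — Elm defaults.
No further defaults.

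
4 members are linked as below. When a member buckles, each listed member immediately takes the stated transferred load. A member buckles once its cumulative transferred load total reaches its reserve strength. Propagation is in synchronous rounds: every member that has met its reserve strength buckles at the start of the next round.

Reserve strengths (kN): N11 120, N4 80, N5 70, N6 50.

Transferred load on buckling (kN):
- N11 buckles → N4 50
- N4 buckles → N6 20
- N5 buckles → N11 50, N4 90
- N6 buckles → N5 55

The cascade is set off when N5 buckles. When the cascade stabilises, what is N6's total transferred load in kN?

20

Round 1 — N5 buckles (initial).
  N11: +50 → 50 < 120
  N4: +90 → 90 ≥ 80
Round 2 — N4 buckles.
  N6: +20 → 20 < 50
No further bucklings.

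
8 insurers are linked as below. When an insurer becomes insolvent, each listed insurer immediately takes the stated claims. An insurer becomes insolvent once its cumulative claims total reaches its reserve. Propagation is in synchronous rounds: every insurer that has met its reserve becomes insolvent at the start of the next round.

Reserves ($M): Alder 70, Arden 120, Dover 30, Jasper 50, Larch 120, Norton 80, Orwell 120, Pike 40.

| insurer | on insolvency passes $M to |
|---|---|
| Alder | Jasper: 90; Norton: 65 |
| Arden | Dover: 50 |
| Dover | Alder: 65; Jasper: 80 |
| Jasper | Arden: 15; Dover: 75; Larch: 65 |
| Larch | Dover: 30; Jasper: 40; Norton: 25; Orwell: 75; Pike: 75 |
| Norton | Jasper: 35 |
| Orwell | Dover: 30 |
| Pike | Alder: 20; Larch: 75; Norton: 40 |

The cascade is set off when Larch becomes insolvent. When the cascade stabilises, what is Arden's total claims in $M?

15

Round 1 — Larch becomes insolvent (initial).
  Dover: +30 → 30 ≥ 30
  Jasper: +40 → 40 < 50
  Norton: +25 → 25 < 80
  Orwell: +75 → 75 < 120
  Pike: +75 → 75 ≥ 40
Round 2 — Dover, Pike become insolvent.
  Alder: +65+20 → 85 ≥ 70
  Jasper: +80 → 120 ≥ 50
  Norton: +40 → 65 < 80
Round 3 — Alder, Jasper become insolvent.
  Arden: +15 → 15 < 120
  Norton: +65 → 130 ≥ 80
Round 4 — Norton becomes insolvent.
No further insolvencies.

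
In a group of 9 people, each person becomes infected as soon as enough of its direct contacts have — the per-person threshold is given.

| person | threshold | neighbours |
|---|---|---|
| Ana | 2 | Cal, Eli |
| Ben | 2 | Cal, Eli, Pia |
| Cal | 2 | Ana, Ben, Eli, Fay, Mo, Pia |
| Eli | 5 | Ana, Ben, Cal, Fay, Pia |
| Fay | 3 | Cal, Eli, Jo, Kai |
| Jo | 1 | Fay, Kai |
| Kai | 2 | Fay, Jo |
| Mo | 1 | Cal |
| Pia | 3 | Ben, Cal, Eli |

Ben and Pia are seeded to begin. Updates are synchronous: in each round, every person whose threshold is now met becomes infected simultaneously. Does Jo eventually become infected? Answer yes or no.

Round 1 — Ben, Pia become infected (initial).
Round 2 — checking thresholds:
  Cal: 2 of 6 neighbours ≥ 2, becomes infected.
  Eli: 2 of 5 neighbours < 5, holds.
Round 3 — checking thresholds:
  Ana: 1 of 2 neighbours < 2, holds.
  Eli: 3 of 5 neighbours < 5, holds.
  Fay: 1 of 4 neighbours < 3, holds.
  Mo: 1 of 1 neighbours ≥ 1, becomes infected.
Round 4 — no new infections; cascade stops.

no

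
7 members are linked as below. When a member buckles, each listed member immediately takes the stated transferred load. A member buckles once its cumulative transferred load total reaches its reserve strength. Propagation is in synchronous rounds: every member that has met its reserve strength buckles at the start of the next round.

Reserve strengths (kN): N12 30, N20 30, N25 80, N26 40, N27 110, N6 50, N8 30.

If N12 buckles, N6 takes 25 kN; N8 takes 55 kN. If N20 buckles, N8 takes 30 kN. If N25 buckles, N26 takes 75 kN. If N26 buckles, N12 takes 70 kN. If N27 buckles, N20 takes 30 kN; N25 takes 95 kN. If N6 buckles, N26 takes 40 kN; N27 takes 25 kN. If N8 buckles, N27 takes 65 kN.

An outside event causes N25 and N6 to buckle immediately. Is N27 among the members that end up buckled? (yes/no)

Round 1 — N25, N6 buckle (initial).
  N26: +75+40 → 115 ≥ 40
  N27: +25 → 25 < 110
Round 2 — N26 buckles.
  N12: +70 → 70 ≥ 30
Round 3 — N12 buckles.
  N8: +55 → 55 ≥ 30
Round 4 — N8 buckles.
  N27: +65 → 90 < 110
No further bucklings.

no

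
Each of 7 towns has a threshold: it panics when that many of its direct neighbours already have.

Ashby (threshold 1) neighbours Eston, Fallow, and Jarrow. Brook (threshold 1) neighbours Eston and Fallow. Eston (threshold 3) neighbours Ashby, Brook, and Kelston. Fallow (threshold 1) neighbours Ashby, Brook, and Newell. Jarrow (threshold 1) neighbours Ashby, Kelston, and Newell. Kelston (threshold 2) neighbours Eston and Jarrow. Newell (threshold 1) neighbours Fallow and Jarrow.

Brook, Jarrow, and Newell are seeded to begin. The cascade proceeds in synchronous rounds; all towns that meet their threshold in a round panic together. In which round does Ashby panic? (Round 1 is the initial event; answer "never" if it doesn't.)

2

Round 1 — Brook, Jarrow, Newell panic (initial).
Round 2 — checking thresholds:
  Ashby: 1 of 3 neighbours ≥ 1, panics.
  Eston: 1 of 3 neighbours < 3, not yet.
  Fallow: 2 of 3 neighbours ≥ 1, panics.
  Kelston: 1 of 2 neighbours < 2, not yet.
Round 3 — no new panics; cascade stops.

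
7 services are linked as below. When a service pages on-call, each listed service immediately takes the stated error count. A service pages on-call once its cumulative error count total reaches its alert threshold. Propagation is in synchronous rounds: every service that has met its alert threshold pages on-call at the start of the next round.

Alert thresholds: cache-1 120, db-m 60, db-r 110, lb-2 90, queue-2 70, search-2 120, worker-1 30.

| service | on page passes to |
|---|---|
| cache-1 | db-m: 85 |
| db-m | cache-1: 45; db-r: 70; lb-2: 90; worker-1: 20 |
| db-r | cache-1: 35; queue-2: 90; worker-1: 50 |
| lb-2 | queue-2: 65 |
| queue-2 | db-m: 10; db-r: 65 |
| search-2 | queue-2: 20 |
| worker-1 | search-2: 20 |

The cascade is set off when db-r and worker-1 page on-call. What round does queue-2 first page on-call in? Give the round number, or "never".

2

Round 1 — db-r, worker-1 page on-call (initial).
  cache-1: +35 → 35 < 120
  queue-2: +90 → 90 ≥ 70
  search-2: +20 → 20 < 120
Round 2 — queue-2 pages on-call.
  db-m: +10 → 10 < 60
No further pages.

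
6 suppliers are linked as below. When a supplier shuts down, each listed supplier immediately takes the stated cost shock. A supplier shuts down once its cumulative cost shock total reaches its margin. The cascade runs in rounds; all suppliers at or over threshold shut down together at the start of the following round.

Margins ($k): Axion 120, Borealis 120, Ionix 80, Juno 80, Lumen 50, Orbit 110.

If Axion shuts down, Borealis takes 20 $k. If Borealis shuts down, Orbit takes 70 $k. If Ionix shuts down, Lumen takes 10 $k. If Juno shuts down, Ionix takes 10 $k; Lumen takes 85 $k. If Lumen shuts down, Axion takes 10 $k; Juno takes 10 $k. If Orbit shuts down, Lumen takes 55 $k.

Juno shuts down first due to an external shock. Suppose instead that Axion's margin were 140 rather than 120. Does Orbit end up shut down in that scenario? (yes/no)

no

With Axion's margin at 140:
Round 1 — Juno shuts down (initial).
  Ionix: +10 → 10 < 80
  Lumen: +85 → 85 ≥ 50
Round 2 — Lumen shuts down.
  Axion: +10 → 10 < 140
No further shutdowns.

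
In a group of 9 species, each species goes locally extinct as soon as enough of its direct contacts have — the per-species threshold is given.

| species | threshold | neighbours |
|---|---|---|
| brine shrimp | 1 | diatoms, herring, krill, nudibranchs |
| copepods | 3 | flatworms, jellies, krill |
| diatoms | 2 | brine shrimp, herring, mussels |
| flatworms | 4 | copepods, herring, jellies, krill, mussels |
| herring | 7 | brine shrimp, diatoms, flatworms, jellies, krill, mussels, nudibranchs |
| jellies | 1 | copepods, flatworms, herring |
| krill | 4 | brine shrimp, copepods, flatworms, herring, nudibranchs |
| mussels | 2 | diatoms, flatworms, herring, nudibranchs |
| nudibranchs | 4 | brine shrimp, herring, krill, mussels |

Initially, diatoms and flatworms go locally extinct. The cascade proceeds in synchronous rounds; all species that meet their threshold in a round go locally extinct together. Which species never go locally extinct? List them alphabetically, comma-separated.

Round 1 — diatoms, flatworms go locally extinct (initial).
Round 2 — checking thresholds:
  brine shrimp: 1 of 4 neighbours ≥ 1, goes locally extinct.
  copepods: 1 of 3 neighbours < 3, holds.
  herring: 2 of 7 neighbours < 7, holds.
  jellies: 1 of 3 neighbours ≥ 1, goes locally extinct.
  krill: 1 of 5 neighbours < 4, holds.
  mussels: 2 of 4 neighbours ≥ 2, goes locally extinct.
Round 3 — no new extinctions; cascade stops.

copepods, herring, krill, nudibranchs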